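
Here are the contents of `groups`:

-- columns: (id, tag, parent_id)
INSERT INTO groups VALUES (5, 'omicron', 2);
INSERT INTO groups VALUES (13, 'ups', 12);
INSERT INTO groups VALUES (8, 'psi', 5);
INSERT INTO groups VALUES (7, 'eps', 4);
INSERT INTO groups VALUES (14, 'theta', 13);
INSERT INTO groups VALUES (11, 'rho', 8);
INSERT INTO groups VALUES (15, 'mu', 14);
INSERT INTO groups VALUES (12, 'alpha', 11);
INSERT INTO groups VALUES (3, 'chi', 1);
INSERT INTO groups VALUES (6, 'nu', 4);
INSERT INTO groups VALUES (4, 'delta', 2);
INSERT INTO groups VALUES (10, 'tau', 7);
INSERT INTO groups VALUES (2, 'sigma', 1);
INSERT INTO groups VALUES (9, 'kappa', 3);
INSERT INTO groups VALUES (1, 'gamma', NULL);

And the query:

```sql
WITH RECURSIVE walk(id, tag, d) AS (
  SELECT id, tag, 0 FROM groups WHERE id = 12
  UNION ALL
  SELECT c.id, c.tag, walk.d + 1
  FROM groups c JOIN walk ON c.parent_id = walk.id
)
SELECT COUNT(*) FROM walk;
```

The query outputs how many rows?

Base: id=12 (alpha) at d 0.
Iteration 1: rows with parent_id in {12} -> ups (id 13, d 1).
Iteration 2: rows with parent_id in {13} -> theta (id 14, d 2).
Iteration 3: rows with parent_id in {14} -> mu (id 15, d 3).
Iteration 4: no rows with parent_id in {15}; recursion stops.
Total rows emitted: 4.

4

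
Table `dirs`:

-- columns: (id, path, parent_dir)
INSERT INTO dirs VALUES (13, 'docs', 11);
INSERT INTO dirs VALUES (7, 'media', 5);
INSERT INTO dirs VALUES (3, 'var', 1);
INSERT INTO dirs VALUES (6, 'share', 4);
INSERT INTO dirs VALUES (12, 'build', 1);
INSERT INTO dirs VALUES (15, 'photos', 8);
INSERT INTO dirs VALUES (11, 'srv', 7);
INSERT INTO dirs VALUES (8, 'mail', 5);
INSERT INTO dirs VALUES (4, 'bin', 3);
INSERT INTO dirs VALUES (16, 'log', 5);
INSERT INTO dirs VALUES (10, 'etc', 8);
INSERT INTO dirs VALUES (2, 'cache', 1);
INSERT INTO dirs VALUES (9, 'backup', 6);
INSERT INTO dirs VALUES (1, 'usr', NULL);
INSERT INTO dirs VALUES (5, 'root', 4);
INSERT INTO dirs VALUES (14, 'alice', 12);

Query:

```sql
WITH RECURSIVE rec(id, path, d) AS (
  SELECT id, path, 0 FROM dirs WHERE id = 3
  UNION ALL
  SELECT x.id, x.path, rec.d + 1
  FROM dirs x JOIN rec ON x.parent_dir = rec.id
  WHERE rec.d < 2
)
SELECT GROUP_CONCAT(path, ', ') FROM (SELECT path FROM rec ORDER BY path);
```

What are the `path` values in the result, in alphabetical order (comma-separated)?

Base: id=3 (var) at d 0.
Iteration 1: rows with parent_dir in {3} -> bin (id 4, d 1).
Iteration 2: rows with parent_dir in {4} -> root (id 5, d 2), share (id 6, d 2).
Iteration 3: d < 2 fails for all current rows; recursion stops.

bin, root, share, var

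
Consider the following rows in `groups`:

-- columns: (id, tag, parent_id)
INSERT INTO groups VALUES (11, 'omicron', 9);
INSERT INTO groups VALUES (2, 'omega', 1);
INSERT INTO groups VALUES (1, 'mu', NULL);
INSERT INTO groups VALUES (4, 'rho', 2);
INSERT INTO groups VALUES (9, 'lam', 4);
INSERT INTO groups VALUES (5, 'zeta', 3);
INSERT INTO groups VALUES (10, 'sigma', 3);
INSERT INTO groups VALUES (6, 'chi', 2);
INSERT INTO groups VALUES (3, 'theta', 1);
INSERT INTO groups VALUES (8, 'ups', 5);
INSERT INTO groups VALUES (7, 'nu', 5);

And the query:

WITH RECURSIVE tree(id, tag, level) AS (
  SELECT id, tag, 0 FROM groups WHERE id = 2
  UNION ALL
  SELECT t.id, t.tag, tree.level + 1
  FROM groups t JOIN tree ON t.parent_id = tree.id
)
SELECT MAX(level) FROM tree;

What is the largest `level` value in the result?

3

Base: id=2 (omega) at level 0.
Iteration 1: rows with parent_id in {2} -> rho (id 4, level 1), chi (id 6, level 1).
Iteration 2: rows with parent_id in {4,6} -> lam (id 9, level 2).
Iteration 3: rows with parent_id in {9} -> omicron (id 11, level 3).
Iteration 4: no rows with parent_id in {11}; recursion stops.
level values: 0, 1, 1, 2, 3; the maximum is 3.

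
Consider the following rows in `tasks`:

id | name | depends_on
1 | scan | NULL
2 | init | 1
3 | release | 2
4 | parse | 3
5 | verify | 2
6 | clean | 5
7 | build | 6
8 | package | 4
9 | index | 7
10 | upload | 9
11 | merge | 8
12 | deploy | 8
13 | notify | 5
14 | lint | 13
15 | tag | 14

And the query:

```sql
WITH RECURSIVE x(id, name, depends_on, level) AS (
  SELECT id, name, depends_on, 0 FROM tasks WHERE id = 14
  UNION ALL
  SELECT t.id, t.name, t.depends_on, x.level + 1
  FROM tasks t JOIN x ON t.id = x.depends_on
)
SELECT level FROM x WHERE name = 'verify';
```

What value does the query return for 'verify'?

Base: id=14 (lint), depends_on=13, level 0.
Iteration 1: join on id=13 -> notify (id 13, depends_on=5, level 1).
Iteration 2: join on id=5 -> verify (id 5, depends_on=2, level 2).
Iteration 3: join on id=2 -> init (id 2, depends_on=1, level 3).
Iteration 4: join on id=1 -> scan (id 1, depends_on=NULL, level 4).
Iteration 5: depends_on is NULL; no match; recursion stops.

2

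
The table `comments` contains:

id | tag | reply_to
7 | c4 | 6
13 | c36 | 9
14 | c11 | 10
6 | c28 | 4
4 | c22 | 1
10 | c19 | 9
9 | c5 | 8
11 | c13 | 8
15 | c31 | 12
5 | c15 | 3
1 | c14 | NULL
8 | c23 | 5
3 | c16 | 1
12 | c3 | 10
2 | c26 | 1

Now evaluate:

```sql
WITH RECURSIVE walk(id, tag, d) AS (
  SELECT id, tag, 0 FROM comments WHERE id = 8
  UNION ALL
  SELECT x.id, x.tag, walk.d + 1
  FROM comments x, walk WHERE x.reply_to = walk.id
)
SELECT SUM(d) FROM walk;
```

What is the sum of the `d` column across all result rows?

Base: id=8 (c23) at d 0.
Iteration 1: rows with reply_to in {8} -> c5 (id 9, d 1), c13 (id 11, d 1).
Iteration 2: rows with reply_to in {9,11} -> c19 (id 10, d 2), c36 (id 13, d 2).
Iteration 3: rows with reply_to in {10,13} -> c3 (id 12, d 3), c11 (id 14, d 3).
Iteration 4: rows with reply_to in {12,14} -> c31 (id 15, d 4).
Iteration 5: no rows with reply_to in {15}; recursion stops.
SUM(d) = 0 + 1 + 1 + 2 + 2 + 3 + 3 + 4 = 16.

16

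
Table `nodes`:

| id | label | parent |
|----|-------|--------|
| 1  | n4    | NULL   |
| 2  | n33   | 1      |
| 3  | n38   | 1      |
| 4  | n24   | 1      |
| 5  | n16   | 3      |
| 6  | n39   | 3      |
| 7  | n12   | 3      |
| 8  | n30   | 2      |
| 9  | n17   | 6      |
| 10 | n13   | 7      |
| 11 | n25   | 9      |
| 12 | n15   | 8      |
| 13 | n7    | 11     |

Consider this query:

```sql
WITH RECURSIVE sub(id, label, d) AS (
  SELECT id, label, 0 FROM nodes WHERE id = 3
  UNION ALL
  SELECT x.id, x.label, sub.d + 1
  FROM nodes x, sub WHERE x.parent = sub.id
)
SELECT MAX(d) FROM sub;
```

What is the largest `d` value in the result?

4

Base: id=3 (n38) at d 0.
Iteration 1: rows with parent in {3} -> n16 (id 5, d 1), n39 (id 6, d 1), n12 (id 7, d 1).
Iteration 2: rows with parent in {5,6,7} -> n17 (id 9, d 2), n13 (id 10, d 2).
Iteration 3: rows with parent in {9,10} -> n25 (id 11, d 3).
Iteration 4: rows with parent in {11} -> n7 (id 13, d 4).
Iteration 5: no rows with parent in {13}; recursion stops.
d values: 0, 1, 1, 1, 2, 2, 3, 4; the maximum is 4.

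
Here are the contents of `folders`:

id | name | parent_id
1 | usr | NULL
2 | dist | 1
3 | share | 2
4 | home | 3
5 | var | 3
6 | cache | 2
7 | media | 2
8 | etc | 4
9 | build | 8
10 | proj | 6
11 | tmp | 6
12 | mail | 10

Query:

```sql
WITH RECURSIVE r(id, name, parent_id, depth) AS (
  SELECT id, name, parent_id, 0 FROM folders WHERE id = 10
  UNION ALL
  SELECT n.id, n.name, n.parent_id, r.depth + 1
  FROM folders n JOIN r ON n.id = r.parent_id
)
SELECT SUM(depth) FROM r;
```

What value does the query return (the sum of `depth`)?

Base: id=10 (proj), parent_id=6, depth 0.
Iteration 1: join on id=6 -> cache (id 6, parent_id=2, depth 1).
Iteration 2: join on id=2 -> dist (id 2, parent_id=1, depth 2).
Iteration 3: join on id=1 -> usr (id 1, parent_id=NULL, depth 3).
Iteration 4: parent_id is NULL; no match; recursion stops.
SUM(depth) = 0 + 1 + 2 + 3 = 6.

6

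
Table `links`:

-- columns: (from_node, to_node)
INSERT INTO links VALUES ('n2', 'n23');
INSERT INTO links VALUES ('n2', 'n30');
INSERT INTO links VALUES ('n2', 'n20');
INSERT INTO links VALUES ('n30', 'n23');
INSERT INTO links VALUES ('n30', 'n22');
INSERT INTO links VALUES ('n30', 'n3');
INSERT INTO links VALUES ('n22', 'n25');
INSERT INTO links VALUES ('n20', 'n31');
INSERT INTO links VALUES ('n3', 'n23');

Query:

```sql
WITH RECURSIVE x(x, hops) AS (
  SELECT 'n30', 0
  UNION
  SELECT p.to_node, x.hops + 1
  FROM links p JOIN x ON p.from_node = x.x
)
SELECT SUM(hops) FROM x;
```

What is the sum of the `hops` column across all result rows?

7

Base: (n30, hops=0).
Iteration 1: edges from {n30} -> (n22, hops=1), (n23, hops=1), (n3, hops=1).
Iteration 2: edges from {n22,n23,n3} -> (n23, hops=2), (n25, hops=2).
Iteration 3: no outgoing edges from {n23,n25}; recursion stops.
SUM(hops) = 0 + 1 + 1 + 1 + 2 + 2 = 7.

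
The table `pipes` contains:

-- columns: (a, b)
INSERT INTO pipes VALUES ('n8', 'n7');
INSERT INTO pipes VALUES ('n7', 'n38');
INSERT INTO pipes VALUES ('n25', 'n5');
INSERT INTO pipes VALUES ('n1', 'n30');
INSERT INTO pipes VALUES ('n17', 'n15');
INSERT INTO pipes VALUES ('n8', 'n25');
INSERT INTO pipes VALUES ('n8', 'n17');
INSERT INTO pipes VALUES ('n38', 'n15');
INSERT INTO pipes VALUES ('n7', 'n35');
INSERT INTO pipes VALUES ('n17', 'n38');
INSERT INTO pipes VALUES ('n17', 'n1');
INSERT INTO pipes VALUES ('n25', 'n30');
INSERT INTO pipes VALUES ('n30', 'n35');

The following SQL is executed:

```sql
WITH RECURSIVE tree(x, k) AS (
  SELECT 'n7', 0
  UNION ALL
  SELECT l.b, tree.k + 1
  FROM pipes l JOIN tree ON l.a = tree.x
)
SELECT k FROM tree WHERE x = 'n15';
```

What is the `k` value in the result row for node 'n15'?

Base: (n7, k=0).
Iteration 1: edges from {n7} -> (n35, k=1), (n38, k=1).
Iteration 2: edges from {n35,n38} -> (n15, k=2).
Iteration 3: no outgoing edges from {n15}; recursion stops.

2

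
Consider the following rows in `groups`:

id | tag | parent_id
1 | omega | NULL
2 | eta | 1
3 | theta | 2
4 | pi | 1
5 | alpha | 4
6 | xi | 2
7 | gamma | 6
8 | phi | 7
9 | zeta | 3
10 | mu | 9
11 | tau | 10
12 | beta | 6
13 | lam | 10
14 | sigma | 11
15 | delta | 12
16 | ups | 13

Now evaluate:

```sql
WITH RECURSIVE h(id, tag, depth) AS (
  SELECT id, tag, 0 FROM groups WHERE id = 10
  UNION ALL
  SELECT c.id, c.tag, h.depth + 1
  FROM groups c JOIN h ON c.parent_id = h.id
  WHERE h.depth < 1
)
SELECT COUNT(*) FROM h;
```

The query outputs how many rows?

Base: id=10 (mu) at depth 0.
Iteration 1: rows with parent_id in {10} -> tau (id 11, depth 1), lam (id 13, depth 1).
Iteration 2: depth < 1 fails for all current rows; recursion stops.
Total rows emitted: 3.

3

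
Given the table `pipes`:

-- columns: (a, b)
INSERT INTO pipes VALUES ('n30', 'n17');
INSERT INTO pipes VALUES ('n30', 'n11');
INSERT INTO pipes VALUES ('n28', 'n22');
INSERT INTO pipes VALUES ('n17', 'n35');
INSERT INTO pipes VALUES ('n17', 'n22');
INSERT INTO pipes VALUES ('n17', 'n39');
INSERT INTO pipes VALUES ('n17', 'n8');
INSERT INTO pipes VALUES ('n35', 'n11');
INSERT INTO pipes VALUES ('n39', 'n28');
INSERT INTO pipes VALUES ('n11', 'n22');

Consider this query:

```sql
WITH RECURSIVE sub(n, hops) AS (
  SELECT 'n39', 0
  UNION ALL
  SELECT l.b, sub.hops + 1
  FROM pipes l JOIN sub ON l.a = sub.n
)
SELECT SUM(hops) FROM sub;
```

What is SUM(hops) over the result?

3

Base: (n39, hops=0).
Iteration 1: edges from {n39} -> (n28, hops=1).
Iteration 2: edges from {n28} -> (n22, hops=2).
Iteration 3: no outgoing edges from {n22}; recursion stops.
SUM(hops) = 0 + 1 + 2 = 3.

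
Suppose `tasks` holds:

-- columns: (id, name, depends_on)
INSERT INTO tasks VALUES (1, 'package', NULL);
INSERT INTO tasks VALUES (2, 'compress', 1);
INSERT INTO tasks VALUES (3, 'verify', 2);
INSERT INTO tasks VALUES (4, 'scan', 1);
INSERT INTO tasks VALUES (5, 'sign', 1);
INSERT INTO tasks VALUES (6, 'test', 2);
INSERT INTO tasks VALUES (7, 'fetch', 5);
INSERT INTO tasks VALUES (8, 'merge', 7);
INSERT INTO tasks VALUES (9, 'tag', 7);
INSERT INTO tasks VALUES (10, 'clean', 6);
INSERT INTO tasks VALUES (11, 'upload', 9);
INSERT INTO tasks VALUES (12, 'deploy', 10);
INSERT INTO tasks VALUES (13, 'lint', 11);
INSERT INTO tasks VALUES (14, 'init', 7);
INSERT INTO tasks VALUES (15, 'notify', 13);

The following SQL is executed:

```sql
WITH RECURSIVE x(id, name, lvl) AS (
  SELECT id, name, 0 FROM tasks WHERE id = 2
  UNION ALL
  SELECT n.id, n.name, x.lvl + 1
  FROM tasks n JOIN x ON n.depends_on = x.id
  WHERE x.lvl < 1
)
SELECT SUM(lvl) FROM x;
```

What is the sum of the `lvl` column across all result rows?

Base: id=2 (compress) at lvl 0.
Iteration 1: rows with depends_on in {2} -> verify (id 3, lvl 1), test (id 6, lvl 1).
Iteration 2: lvl < 1 fails for all current rows; recursion stops.
SUM(lvl) = 0 + 1 + 1 = 2.

2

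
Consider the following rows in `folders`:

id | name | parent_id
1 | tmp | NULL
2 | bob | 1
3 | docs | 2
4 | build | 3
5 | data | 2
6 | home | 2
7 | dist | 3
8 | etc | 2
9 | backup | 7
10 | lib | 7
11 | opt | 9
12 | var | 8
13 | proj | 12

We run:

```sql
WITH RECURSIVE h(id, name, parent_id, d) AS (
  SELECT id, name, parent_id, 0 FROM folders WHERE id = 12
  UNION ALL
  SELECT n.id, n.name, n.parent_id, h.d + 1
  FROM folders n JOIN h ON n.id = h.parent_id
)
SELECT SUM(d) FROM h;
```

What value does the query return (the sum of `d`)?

6

Base: id=12 (var), parent_id=8, d 0.
Iteration 1: join on id=8 -> etc (id 8, parent_id=2, d 1).
Iteration 2: join on id=2 -> bob (id 2, parent_id=1, d 2).
Iteration 3: join on id=1 -> tmp (id 1, parent_id=NULL, d 3).
Iteration 4: parent_id is NULL; no match; recursion stops.
SUM(d) = 0 + 1 + 2 + 3 = 6.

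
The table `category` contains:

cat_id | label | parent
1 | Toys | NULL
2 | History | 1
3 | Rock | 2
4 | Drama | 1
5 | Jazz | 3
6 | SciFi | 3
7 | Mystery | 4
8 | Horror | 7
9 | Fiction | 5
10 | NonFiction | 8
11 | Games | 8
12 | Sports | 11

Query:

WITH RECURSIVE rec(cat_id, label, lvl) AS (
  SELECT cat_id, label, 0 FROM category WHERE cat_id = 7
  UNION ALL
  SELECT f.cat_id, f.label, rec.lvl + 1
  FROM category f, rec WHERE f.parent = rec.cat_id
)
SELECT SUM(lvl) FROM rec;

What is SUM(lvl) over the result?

Base: cat_id=7 (Mystery) at lvl 0.
Iteration 1: rows with parent in {7} -> Horror (id 8, lvl 1).
Iteration 2: rows with parent in {8} -> NonFiction (id 10, lvl 2), Games (id 11, lvl 2).
Iteration 3: rows with parent in {10,11} -> Sports (id 12, lvl 3).
Iteration 4: no rows with parent in {12}; recursion stops.
SUM(lvl) = 0 + 1 + 2 + 2 + 3 = 8.

8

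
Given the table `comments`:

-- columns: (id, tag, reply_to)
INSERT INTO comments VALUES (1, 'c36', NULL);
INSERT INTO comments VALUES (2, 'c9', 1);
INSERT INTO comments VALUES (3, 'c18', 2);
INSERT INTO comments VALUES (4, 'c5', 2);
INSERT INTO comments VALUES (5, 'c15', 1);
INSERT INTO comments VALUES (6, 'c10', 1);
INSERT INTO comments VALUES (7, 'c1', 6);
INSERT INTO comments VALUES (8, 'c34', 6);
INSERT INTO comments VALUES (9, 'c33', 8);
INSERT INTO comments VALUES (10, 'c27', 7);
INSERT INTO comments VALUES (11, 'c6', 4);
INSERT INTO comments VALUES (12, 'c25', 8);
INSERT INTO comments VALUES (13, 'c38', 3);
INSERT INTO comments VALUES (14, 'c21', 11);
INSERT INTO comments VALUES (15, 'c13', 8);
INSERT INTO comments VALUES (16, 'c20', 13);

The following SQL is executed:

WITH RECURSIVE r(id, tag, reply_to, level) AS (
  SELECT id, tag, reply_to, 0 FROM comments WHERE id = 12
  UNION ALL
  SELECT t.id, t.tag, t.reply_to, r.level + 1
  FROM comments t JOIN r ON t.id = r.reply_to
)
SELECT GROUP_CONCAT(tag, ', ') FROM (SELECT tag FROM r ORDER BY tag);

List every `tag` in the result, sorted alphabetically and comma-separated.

Base: id=12 (c25), reply_to=8, level 0.
Iteration 1: join on id=8 -> c34 (id 8, reply_to=6, level 1).
Iteration 2: join on id=6 -> c10 (id 6, reply_to=1, level 2).
Iteration 3: join on id=1 -> c36 (id 1, reply_to=NULL, level 3).
Iteration 4: reply_to is NULL; no match; recursion stops.

c10, c25, c34, c36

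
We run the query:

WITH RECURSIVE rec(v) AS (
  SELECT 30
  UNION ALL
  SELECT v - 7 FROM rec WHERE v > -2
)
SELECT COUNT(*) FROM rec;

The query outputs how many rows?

Base: v=30.
Iteration 1: 30 > -2 holds -> v = 30 - 7 = 23.
Iteration 2: 23 > -2 holds -> v = 23 - 7 = 16.
Iteration 3: 16 > -2 holds -> v = 16 - 7 = 9.
Iteration 4: 9 > -2 holds -> v = 9 - 7 = 2.
Iteration 5: 2 > -2 holds -> v = 2 - 7 = -5.
Iteration 6: -5 > -2 fails; recursion stops.
Total rows emitted: 6.

6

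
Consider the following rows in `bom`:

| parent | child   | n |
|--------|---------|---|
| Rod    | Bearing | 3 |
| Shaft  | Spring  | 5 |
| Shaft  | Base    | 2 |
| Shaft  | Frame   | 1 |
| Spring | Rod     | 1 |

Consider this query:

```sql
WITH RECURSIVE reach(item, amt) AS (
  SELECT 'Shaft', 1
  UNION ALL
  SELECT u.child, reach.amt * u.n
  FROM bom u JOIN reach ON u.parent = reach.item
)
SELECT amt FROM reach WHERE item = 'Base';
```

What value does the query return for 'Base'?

Base: (Shaft, amt=1).
Iteration 1: components of {Shaft} -> Base = 1*2 = 2, Frame = 1*1 = 1, Spring = 1*5 = 5.
Iteration 2: components of {Base,Frame,Spring} -> Rod = 5*1 = 5.
Iteration 3: components of {Rod} -> Bearing = 5*3 = 15.
Iteration 4: no further components; recursion stops.

2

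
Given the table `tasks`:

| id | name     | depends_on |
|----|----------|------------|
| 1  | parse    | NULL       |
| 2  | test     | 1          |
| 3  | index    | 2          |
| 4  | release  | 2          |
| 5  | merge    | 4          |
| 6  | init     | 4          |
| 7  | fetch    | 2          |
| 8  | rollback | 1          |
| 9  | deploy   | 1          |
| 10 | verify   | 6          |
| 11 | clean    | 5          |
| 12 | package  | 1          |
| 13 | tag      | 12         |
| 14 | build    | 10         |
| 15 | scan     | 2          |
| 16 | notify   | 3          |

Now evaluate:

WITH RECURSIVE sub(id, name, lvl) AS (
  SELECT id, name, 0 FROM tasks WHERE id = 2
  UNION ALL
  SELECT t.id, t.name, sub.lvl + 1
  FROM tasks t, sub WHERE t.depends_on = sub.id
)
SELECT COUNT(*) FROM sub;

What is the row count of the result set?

Base: id=2 (test) at lvl 0.
Iteration 1: rows with depends_on in {2} -> index (id 3, lvl 1), release (id 4, lvl 1), fetch (id 7, lvl 1), scan (id 15, lvl 1).
Iteration 2: rows with depends_on in {3,4,7,15} -> merge (id 5, lvl 2), init (id 6, lvl 2), notify (id 16, lvl 2).
Iteration 3: rows with depends_on in {5,6,16} -> verify (id 10, lvl 3), clean (id 11, lvl 3).
Iteration 4: rows with depends_on in {10,11} -> build (id 14, lvl 4).
Iteration 5: no rows with depends_on in {14}; recursion stops.
Total rows emitted: 11.

11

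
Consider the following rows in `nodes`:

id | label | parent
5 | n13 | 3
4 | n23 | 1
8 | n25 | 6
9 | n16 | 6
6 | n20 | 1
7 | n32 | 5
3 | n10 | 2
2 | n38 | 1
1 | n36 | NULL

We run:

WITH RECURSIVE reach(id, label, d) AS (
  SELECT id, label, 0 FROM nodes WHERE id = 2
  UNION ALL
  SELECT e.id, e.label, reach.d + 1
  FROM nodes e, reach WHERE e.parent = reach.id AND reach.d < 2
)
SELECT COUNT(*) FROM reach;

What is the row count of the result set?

Base: id=2 (n38) at d 0.
Iteration 1: rows with parent in {2} -> n10 (id 3, d 1).
Iteration 2: rows with parent in {3} -> n13 (id 5, d 2).
Iteration 3: d < 2 fails for all current rows; recursion stops.
Total rows emitted: 3.

3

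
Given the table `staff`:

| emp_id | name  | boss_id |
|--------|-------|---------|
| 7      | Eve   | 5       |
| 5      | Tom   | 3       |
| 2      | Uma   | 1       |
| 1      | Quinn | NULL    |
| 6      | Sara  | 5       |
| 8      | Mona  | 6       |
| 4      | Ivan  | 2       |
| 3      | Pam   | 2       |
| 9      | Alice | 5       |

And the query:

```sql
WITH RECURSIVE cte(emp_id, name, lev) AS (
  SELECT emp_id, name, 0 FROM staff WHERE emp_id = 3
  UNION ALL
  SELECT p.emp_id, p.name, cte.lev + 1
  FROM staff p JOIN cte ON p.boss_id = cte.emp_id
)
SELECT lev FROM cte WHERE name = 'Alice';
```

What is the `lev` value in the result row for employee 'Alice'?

Base: emp_id=3 (Pam) at lev 0.
Iteration 1: rows with boss_id in {3} -> Tom (id 5, lev 1).
Iteration 2: rows with boss_id in {5} -> Sara (id 6, lev 2), Eve (id 7, lev 2), Alice (id 9, lev 2).
Iteration 3: rows with boss_id in {6,7,9} -> Mona (id 8, lev 3).
Iteration 4: no rows with boss_id in {8}; recursion stops.

2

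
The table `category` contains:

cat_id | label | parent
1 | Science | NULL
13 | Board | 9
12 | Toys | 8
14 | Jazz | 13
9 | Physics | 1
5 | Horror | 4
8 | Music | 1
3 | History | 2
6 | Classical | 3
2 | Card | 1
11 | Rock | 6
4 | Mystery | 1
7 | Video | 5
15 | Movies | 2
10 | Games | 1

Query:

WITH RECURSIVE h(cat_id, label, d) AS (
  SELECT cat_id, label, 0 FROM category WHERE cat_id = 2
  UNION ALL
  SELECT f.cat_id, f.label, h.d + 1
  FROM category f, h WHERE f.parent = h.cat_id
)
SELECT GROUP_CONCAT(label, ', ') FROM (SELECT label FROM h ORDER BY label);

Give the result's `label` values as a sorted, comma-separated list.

Base: cat_id=2 (Card) at d 0.
Iteration 1: rows with parent in {2} -> History (id 3, d 1), Movies (id 15, d 1).
Iteration 2: rows with parent in {3,15} -> Classical (id 6, d 2).
Iteration 3: rows with parent in {6} -> Rock (id 11, d 3).
Iteration 4: no rows with parent in {11}; recursion stops.

Card, Classical, History, Movies, Rock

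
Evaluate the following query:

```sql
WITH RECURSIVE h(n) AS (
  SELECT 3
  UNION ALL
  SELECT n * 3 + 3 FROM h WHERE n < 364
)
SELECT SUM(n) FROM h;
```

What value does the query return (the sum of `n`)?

Base: n=3.
Iteration 1: 3 < 364 holds -> n = 3 * 3 + 3 = 12.
Iteration 2: 12 < 364 holds -> n = 12 * 3 + 3 = 39.
Iteration 3: 39 < 364 holds -> n = 39 * 3 + 3 = 120.
Iteration 4: 120 < 364 holds -> n = 120 * 3 + 3 = 363.
Iteration 5: 363 < 364 holds -> n = 363 * 3 + 3 = 1092.
Iteration 6: 1092 < 364 fails; recursion stops.
SUM(n) = 3 + 12 + 39 + 120 + 363 + 1092 = 1629.

1629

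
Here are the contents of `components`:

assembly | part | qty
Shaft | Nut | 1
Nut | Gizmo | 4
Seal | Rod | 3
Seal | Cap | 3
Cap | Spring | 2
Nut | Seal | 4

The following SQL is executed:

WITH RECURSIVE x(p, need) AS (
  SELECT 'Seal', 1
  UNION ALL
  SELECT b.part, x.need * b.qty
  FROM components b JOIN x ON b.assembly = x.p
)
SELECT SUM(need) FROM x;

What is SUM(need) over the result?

Base: (Seal, need=1).
Iteration 1: components of {Seal} -> Cap = 1*3 = 3, Rod = 1*3 = 3.
Iteration 2: components of {Cap,Rod} -> Spring = 3*2 = 6.
Iteration 3: no further components; recursion stops.
SUM(need) = 1 + 3 + 3 + 6 = 13.

13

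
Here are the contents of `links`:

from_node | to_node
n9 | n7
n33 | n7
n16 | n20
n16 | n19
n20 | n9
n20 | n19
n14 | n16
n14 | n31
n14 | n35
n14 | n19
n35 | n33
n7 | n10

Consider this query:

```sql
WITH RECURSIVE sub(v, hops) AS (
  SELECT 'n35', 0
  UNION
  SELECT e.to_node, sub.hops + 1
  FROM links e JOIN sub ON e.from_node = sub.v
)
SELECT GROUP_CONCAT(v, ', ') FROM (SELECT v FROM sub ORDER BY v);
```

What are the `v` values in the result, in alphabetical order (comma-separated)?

Base: (n35, hops=0).
Iteration 1: edges from {n35} -> (n33, hops=1).
Iteration 2: edges from {n33} -> (n7, hops=2).
Iteration 3: edges from {n7} -> (n10, hops=3).
Iteration 4: no outgoing edges from {n10}; recursion stops.

n10, n33, n35, n7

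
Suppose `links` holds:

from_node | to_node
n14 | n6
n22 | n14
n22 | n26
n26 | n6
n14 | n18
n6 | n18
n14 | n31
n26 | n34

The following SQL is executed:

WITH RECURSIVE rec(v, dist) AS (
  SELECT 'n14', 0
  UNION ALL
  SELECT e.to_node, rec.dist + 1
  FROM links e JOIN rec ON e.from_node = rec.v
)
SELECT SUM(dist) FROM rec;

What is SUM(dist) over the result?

5

Base: (n14, dist=0).
Iteration 1: edges from {n14} -> (n18, dist=1), (n31, dist=1), (n6, dist=1).
Iteration 2: edges from {n18,n31,n6} -> (n18, dist=2).
Iteration 3: no outgoing edges from {n18}; recursion stops.
SUM(dist) = 0 + 1 + 1 + 1 + 2 = 5.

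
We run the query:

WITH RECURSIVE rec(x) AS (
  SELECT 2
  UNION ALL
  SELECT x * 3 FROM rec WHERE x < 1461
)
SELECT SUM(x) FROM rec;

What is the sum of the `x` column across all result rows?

Base: x=2.
Iteration 1: 2 < 1461 holds -> x = 2 * 3 = 6.
Iteration 2: 6 < 1461 holds -> x = 6 * 3 = 18.
Iteration 3: 18 < 1461 holds -> x = 18 * 3 = 54.
Iteration 4: 54 < 1461 holds -> x = 54 * 3 = 162.
Iteration 5: 162 < 1461 holds -> x = 162 * 3 = 486.
Iteration 6: 486 < 1461 holds -> x = 486 * 3 = 1458.
Iteration 7: 1458 < 1461 holds -> x = 1458 * 3 = 4374.
Iteration 8: 4374 < 1461 fails; recursion stops.
SUM(x) = 2 + 6 + 18 + 54 + 162 + 486 + 1458 + 4374 = 6560.

6560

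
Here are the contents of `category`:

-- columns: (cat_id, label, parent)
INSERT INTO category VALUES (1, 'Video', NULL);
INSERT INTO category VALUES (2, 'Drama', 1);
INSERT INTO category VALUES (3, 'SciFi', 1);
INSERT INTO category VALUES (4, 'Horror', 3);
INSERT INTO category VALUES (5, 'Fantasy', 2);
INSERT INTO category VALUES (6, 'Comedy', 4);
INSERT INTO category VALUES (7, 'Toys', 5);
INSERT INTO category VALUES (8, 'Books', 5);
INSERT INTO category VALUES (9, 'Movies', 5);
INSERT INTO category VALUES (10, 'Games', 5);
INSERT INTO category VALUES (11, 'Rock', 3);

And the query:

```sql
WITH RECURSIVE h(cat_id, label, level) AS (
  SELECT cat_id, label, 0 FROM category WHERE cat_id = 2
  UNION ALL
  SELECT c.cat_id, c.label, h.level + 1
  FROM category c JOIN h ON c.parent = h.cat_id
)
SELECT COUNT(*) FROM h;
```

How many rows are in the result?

6

Base: cat_id=2 (Drama) at level 0.
Iteration 1: rows with parent in {2} -> Fantasy (id 5, level 1).
Iteration 2: rows with parent in {5} -> Toys (id 7, level 2), Books (id 8, level 2), Movies (id 9, level 2), Games (id 10, level 2).
Iteration 3: no rows with parent in {7,8,9,10}; recursion stops.
Total rows emitted: 6.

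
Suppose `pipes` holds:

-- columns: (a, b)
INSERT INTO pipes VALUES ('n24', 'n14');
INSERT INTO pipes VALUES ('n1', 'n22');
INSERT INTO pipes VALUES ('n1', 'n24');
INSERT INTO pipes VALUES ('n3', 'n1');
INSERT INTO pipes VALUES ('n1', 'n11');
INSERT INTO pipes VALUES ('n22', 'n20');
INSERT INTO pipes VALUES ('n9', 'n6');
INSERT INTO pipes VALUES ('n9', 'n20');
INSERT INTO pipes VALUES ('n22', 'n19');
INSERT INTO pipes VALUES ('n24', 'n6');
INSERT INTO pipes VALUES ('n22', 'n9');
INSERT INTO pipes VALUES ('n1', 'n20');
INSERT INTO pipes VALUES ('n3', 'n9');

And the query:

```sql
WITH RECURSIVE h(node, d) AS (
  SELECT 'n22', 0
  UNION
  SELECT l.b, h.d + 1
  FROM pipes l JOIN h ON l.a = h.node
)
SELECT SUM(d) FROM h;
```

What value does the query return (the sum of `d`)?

7

Base: (n22, d=0).
Iteration 1: edges from {n22} -> (n19, d=1), (n20, d=1), (n9, d=1).
Iteration 2: edges from {n19,n20,n9} -> (n20, d=2), (n6, d=2).
Iteration 3: no outgoing edges from {n20,n6}; recursion stops.
SUM(d) = 0 + 1 + 1 + 1 + 2 + 2 = 7.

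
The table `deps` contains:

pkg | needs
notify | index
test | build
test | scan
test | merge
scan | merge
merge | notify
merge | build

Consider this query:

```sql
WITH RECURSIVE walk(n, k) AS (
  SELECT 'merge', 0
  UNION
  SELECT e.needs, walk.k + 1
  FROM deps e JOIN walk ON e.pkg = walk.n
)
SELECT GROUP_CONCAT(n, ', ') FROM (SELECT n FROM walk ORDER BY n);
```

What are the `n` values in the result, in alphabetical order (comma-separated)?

build, index, merge, notify

Base: (merge, k=0).
Iteration 1: edges from {merge} -> (build, k=1), (notify, k=1).
Iteration 2: edges from {build,notify} -> (index, k=2).
Iteration 3: no outgoing edges from {index}; recursion stops.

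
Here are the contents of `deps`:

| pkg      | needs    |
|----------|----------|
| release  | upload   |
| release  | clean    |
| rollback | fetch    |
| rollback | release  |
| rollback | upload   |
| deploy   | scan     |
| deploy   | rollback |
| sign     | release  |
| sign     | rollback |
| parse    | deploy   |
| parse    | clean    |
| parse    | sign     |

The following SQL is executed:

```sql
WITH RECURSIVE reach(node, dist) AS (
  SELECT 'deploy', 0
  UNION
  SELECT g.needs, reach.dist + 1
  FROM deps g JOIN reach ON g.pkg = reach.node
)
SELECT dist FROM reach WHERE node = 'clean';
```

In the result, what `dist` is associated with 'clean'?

Base: (deploy, dist=0).
Iteration 1: edges from {deploy} -> (rollback, dist=1), (scan, dist=1).
Iteration 2: edges from {rollback,scan} -> (fetch, dist=2), (release, dist=2), (upload, dist=2).
Iteration 3: edges from {fetch,release,upload} -> (clean, dist=3), (upload, dist=3).
Iteration 4: no outgoing edges from {clean,upload}; recursion stops.

3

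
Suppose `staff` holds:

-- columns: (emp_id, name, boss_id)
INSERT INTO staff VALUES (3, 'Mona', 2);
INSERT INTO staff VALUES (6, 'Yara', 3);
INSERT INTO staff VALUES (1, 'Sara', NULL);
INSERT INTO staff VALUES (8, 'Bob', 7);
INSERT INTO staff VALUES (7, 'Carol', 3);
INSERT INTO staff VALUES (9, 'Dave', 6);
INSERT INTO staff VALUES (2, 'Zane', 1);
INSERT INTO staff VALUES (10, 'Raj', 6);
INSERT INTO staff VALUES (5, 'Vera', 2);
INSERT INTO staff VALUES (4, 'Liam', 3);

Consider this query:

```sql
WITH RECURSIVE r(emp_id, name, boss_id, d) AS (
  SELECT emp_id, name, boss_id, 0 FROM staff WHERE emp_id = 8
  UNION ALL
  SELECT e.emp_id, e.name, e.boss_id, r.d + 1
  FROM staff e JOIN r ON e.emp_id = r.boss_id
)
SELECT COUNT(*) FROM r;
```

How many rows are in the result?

Base: emp_id=8 (Bob), boss_id=7, d 0.
Iteration 1: join on emp_id=7 -> Carol (id 7, boss_id=3, d 1).
Iteration 2: join on emp_id=3 -> Mona (id 3, boss_id=2, d 2).
Iteration 3: join on emp_id=2 -> Zane (id 2, boss_id=1, d 3).
Iteration 4: join on emp_id=1 -> Sara (id 1, boss_id=NULL, d 4).
Iteration 5: boss_id is NULL; no match; recursion stops.
Total rows emitted: 5.

5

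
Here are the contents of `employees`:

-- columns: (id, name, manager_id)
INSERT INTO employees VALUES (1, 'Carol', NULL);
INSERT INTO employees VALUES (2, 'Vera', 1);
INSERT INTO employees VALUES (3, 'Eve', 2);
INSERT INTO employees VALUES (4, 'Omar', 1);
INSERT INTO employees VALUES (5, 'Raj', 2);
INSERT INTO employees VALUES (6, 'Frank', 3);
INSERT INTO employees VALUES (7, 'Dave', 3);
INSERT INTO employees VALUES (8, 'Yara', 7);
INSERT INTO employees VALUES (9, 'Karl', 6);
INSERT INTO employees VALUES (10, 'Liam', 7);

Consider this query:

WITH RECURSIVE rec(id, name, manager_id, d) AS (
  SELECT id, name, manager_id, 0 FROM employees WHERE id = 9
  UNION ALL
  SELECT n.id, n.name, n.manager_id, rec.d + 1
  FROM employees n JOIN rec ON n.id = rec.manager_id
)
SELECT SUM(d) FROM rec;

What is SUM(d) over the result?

Base: id=9 (Karl), manager_id=6, d 0.
Iteration 1: join on id=6 -> Frank (id 6, manager_id=3, d 1).
Iteration 2: join on id=3 -> Eve (id 3, manager_id=2, d 2).
Iteration 3: join on id=2 -> Vera (id 2, manager_id=1, d 3).
Iteration 4: join on id=1 -> Carol (id 1, manager_id=NULL, d 4).
Iteration 5: manager_id is NULL; no match; recursion stops.
SUM(d) = 0 + 1 + 2 + 3 + 4 = 10.

10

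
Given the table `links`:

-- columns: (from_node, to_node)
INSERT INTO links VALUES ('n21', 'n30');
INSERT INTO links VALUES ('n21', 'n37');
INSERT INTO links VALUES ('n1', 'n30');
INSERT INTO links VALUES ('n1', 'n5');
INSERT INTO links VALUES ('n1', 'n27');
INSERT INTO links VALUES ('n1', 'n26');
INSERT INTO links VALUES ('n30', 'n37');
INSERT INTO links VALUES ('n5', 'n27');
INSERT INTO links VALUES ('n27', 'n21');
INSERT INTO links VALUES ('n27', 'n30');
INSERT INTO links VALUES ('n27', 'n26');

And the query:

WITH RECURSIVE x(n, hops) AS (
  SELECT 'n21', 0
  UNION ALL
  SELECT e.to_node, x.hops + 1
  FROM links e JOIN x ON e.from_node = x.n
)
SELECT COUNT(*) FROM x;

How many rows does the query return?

4

Base: (n21, hops=0).
Iteration 1: edges from {n21} -> (n30, hops=1), (n37, hops=1).
Iteration 2: edges from {n30,n37} -> (n37, hops=2).
Iteration 3: no outgoing edges from {n37}; recursion stops.
Total rows emitted: 4.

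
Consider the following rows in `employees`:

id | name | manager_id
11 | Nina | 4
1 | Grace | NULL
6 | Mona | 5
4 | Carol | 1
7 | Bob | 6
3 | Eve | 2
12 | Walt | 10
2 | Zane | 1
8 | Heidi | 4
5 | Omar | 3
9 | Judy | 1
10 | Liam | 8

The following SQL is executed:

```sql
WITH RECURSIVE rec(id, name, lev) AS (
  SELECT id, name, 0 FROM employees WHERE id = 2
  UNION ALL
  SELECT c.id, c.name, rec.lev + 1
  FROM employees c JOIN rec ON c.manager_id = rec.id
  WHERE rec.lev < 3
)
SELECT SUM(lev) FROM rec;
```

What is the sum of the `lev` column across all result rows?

6

Base: id=2 (Zane) at lev 0.
Iteration 1: rows with manager_id in {2} -> Eve (id 3, lev 1).
Iteration 2: rows with manager_id in {3} -> Omar (id 5, lev 2).
Iteration 3: rows with manager_id in {5} -> Mona (id 6, lev 3).
Iteration 4: lev < 3 fails for all current rows; recursion stops.
SUM(lev) = 0 + 1 + 2 + 3 = 6.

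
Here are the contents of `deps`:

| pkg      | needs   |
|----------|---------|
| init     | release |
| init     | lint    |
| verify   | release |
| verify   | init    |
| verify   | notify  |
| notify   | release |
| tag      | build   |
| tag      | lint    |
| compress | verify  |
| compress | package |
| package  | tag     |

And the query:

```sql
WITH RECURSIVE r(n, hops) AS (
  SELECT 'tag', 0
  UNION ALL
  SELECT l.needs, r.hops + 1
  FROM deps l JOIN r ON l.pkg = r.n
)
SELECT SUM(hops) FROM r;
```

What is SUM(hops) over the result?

2

Base: (tag, hops=0).
Iteration 1: edges from {tag} -> (build, hops=1), (lint, hops=1).
Iteration 2: no outgoing edges from {build,lint}; recursion stops.
SUM(hops) = 0 + 1 + 1 = 2.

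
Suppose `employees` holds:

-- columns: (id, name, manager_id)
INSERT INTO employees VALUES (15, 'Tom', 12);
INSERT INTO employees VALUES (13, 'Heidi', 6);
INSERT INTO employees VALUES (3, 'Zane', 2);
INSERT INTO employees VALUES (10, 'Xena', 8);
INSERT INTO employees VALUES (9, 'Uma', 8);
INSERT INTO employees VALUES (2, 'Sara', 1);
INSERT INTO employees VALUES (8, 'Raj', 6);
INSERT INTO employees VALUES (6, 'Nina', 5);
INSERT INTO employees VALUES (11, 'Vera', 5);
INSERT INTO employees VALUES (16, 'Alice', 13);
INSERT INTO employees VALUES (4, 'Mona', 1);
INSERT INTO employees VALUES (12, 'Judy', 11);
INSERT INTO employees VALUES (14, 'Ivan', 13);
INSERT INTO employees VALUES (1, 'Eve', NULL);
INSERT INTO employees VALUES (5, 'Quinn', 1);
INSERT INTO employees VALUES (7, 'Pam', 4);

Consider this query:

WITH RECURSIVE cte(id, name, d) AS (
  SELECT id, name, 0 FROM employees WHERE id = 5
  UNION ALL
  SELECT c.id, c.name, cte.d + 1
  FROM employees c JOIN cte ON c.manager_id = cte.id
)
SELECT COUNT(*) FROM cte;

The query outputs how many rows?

11

Base: id=5 (Quinn) at d 0.
Iteration 1: rows with manager_id in {5} -> Nina (id 6, d 1), Vera (id 11, d 1).
Iteration 2: rows with manager_id in {6,11} -> Raj (id 8, d 2), Judy (id 12, d 2), Heidi (id 13, d 2).
Iteration 3: rows with manager_id in {8,12,13} -> Uma (id 9, d 3), Xena (id 10, d 3), Ivan (id 14, d 3), Tom (id 15, d 3), Alice (id 16, d 3).
Iteration 4: no rows with manager_id in {9,10,14,15,16}; recursion stops.
Total rows emitted: 11.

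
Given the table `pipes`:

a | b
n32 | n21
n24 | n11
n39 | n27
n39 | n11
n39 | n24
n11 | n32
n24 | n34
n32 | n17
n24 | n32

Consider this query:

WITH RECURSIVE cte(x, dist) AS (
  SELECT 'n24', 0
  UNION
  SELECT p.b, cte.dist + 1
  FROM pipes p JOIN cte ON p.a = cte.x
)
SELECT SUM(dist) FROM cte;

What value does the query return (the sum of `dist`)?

15

Base: (n24, dist=0).
Iteration 1: edges from {n24} -> (n11, dist=1), (n32, dist=1), (n34, dist=1).
Iteration 2: edges from {n11,n32,n34} -> (n17, dist=2), (n21, dist=2), (n32, dist=2).
Iteration 3: edges from {n17,n21,n32} -> (n17, dist=3), (n21, dist=3).
Iteration 4: no outgoing edges from {n17,n21}; recursion stops.
SUM(dist) = 0 + 1 + 1 + 1 + 2 + 2 + 2 + 3 + 3 = 15.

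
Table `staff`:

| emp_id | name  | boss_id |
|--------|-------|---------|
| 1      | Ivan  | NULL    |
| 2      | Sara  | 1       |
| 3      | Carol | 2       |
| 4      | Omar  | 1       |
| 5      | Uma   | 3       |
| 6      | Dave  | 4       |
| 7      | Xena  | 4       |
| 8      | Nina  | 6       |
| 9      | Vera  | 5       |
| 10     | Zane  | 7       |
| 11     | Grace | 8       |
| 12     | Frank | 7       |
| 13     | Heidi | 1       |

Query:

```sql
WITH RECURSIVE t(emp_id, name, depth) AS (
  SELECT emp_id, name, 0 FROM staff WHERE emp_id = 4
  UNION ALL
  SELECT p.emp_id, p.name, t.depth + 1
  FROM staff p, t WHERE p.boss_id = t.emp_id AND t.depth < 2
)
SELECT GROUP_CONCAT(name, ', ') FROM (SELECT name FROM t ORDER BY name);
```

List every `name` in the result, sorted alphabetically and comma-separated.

Dave, Frank, Nina, Omar, Xena, Zane

Base: emp_id=4 (Omar) at depth 0.
Iteration 1: rows with boss_id in {4} -> Dave (id 6, depth 1), Xena (id 7, depth 1).
Iteration 2: rows with boss_id in {6,7} -> Nina (id 8, depth 2), Zane (id 10, depth 2), Frank (id 12, depth 2).
Iteration 3: depth < 2 fails for all current rows; recursion stops.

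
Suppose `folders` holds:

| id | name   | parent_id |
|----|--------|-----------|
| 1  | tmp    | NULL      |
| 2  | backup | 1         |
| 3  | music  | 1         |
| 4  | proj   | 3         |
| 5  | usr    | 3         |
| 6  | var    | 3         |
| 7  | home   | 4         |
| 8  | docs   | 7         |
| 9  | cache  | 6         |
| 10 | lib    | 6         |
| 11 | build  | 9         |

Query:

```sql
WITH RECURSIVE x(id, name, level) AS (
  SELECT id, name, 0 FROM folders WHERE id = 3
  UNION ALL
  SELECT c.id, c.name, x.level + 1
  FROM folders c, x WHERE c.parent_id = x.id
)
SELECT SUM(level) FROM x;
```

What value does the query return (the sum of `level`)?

Base: id=3 (music) at level 0.
Iteration 1: rows with parent_id in {3} -> proj (id 4, level 1), usr (id 5, level 1), var (id 6, level 1).
Iteration 2: rows with parent_id in {4,5,6} -> home (id 7, level 2), cache (id 9, level 2), lib (id 10, level 2).
Iteration 3: rows with parent_id in {7,9,10} -> docs (id 8, level 3), build (id 11, level 3).
Iteration 4: no rows with parent_id in {8,11}; recursion stops.
SUM(level) = 0 + 1 + 1 + 1 + 2 + 2 + 2 + 3 + 3 = 15.

15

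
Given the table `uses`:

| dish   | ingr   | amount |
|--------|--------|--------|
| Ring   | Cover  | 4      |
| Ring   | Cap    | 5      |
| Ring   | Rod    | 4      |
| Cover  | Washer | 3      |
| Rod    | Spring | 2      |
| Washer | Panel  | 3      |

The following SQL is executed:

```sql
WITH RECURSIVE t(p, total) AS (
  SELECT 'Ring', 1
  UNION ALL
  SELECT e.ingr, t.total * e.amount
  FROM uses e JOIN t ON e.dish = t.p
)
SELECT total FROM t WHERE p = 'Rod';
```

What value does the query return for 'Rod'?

4

Base: (Ring, total=1).
Iteration 1: components of {Ring} -> Cap = 1*5 = 5, Cover = 1*4 = 4, Rod = 1*4 = 4.
Iteration 2: components of {Cap,Cover,Rod} -> Spring = 4*2 = 8, Washer = 4*3 = 12.
Iteration 3: components of {Spring,Washer} -> Panel = 12*3 = 36.
Iteration 4: no further components; recursion stops.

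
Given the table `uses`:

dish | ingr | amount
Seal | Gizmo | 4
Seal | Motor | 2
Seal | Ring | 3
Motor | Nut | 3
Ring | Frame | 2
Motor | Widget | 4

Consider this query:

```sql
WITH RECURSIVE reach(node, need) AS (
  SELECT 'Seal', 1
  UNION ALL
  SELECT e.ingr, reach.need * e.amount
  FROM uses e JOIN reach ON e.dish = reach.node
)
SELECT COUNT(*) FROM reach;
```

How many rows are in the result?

Base: (Seal, need=1).
Iteration 1: components of {Seal} -> Gizmo = 1*4 = 4, Motor = 1*2 = 2, Ring = 1*3 = 3.
Iteration 2: components of {Gizmo,Motor,Ring} -> Frame = 3*2 = 6, Nut = 2*3 = 6, Widget = 2*4 = 8.
Iteration 3: no further components; recursion stops.
Total rows emitted: 7.

7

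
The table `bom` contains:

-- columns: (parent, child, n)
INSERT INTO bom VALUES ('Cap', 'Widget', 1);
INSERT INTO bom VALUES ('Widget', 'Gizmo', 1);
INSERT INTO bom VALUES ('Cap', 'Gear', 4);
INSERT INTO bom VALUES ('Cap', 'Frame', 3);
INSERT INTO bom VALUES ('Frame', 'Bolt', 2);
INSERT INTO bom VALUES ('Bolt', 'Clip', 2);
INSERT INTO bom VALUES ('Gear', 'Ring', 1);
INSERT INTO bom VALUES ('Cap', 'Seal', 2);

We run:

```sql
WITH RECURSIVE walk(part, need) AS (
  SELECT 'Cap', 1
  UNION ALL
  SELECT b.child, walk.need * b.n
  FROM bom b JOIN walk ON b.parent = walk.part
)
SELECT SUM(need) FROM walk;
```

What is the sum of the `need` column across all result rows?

Base: (Cap, need=1).
Iteration 1: components of {Cap} -> Frame = 1*3 = 3, Gear = 1*4 = 4, Seal = 1*2 = 2, Widget = 1*1 = 1.
Iteration 2: components of {Frame,Gear,Seal,Widget} -> Bolt = 3*2 = 6, Gizmo = 1*1 = 1, Ring = 4*1 = 4.
Iteration 3: components of {Bolt,Gizmo,Ring} -> Clip = 6*2 = 12.
Iteration 4: no further components; recursion stops.
SUM(need) = 1 + 1 + 4 + 3 + 2 + 1 + 4 + 6 + 12 = 34.

34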